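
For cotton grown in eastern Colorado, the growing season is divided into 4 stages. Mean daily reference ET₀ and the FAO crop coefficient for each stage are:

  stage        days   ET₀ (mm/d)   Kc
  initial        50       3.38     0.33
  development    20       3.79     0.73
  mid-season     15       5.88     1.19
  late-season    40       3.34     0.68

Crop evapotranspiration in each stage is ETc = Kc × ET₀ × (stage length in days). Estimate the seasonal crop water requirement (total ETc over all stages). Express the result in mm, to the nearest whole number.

307 mm

initial: 0.33 × 3.38 × 50 = 55.77 mm
development: 0.73 × 3.79 × 20 = 55.33 mm
mid-season: 1.19 × 5.88 × 15 = 104.96 mm
late-season: 0.68 × 3.34 × 40 = 90.85 mm
Seasonal total = 306.91 mm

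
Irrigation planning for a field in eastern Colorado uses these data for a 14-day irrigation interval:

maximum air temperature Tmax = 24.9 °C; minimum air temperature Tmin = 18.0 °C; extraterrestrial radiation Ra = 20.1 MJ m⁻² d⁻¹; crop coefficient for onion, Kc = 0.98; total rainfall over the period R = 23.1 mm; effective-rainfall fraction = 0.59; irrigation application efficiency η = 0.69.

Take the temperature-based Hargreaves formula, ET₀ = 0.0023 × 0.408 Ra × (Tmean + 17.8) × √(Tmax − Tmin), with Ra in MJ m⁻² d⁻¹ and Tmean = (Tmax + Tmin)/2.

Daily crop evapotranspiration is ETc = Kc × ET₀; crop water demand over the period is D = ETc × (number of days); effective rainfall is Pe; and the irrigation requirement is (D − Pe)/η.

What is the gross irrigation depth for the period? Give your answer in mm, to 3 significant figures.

18.9 mm

Tmean = (24.9 + 18.0)/2 = 21.45 °C
0.408 Ra = 0.408 × 20.1 = 8.2008 mm/d equivalent
ET₀ = 0.0023 × 8.2008 × (21.45 + 17.8) × √6.9 = 0.0023 × 8.2008 × 39.25 × 2.6268 = 1.9447 mm/d
ETc = Kc × ET₀ = 0.98 × 1.9447 = 1.9058 mm/d
Crop demand D = ETc × 14 d = 1.9058 × 14 = 26.681 mm
Pe = 0.59 × 23.1 = 13.629 mm
D − Pe = 26.681 − 13.629 = 13.052 mm
Gross irrigation = 13.052 / 0.69 = 18.916 mm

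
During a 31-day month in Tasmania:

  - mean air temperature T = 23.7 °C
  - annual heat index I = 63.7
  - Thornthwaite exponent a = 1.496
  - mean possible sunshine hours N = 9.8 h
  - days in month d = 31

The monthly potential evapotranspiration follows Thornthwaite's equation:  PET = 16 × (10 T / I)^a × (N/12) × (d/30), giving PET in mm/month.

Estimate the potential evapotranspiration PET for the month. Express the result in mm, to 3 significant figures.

96.4 mm

10T/I = 10 × 23.7 / 63.7 = 3.7206
(10T/I)^a = 3.7206^1.496 = 7.1390
Uncorrected PET = 16 × 7.1390 = 114.224 mm
Correction = (N/12)(d/30) = (9.8/12)(31/30) = 0.8439
PET = 114.224 × 0.8439 = 96.394 mm/month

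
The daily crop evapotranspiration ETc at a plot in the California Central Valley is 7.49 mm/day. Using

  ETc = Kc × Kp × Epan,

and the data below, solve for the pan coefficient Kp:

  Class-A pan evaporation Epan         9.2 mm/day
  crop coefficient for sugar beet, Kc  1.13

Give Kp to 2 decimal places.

0.72

ETc = Kc × Kp × Epan  ⇒  Kp = ETc / (Kc × Epan)
Kp = 7.49 / (1.13 × 9.2) = 7.49 / 10.396 = 0.7205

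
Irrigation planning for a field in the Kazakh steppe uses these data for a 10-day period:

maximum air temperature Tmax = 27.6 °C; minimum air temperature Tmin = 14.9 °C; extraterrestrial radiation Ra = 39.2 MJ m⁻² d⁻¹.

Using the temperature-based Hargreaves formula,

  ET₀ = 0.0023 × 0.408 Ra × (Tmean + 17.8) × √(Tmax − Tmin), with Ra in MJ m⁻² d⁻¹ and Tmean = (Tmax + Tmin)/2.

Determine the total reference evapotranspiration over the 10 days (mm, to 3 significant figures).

51.2 mm

Tmean = (27.6 + 14.9)/2 = 21.25 °C
0.408 Ra = 0.408 × 39.2 = 15.9936 mm/d equivalent
ET₀ = 0.0023 × 15.9936 × (21.25 + 17.8) × √12.7 = 0.0023 × 15.9936 × 39.05 × 3.5637 = 5.1191 mm/d
Over 10 days: 5.1191 × 10 = 51.191 mm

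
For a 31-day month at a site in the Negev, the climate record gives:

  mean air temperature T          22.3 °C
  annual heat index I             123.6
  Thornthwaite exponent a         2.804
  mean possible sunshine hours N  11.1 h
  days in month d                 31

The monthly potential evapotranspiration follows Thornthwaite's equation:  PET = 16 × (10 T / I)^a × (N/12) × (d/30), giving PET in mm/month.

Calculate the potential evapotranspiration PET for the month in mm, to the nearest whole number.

80 mm

10T/I = 10 × 22.3 / 123.6 = 1.8042
(10T/I)^a = 1.8042^2.804 = 5.2315
Uncorrected PET = 16 × 5.2315 = 83.704 mm
Correction = (N/12)(d/30) = (11.1/12)(31/30) = 0.9558
PET = 83.704 × 0.9558 = 80.004 mm/month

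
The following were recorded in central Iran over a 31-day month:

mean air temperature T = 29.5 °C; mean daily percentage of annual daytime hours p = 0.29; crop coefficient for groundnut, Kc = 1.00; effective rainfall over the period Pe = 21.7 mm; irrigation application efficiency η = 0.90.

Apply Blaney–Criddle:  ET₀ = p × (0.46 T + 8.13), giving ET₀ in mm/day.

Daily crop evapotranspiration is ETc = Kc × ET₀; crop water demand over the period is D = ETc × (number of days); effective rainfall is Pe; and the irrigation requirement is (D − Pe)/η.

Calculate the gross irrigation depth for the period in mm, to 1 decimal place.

ET₀ = 0.29 × (0.46 × 29.5 + 8.13) = 0.29 × 21.700 = 6.2930 mm/d
ETc = Kc × ET₀ = 1.00 × 6.2930 = 6.2930 mm/d
Crop demand D = ETc × 31 d = 6.2930 × 31 = 195.083 mm
D − Pe = 195.083 − 21.7 = 173.383 mm
Gross irrigation = 173.383 / 0.90 = 192.648 mm

192.6 mm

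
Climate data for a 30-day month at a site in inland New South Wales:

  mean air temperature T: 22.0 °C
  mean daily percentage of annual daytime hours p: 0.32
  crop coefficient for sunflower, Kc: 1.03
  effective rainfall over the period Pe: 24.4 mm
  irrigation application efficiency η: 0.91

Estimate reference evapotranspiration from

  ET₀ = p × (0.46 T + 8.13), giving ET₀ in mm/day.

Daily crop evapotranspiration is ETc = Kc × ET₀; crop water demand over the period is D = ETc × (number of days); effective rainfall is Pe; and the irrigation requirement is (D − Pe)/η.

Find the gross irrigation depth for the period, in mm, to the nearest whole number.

ET₀ = 0.32 × (0.46 × 22.0 + 8.13) = 0.32 × 18.250 = 5.8400 mm/d
ETc = Kc × ET₀ = 1.03 × 5.8400 = 6.0152 mm/d
Crop demand D = ETc × 30 d = 6.0152 × 30 = 180.456 mm
D − Pe = 180.456 − 24.4 = 156.056 mm
Gross irrigation = 156.056 / 0.91 = 171.490 mm

171 mm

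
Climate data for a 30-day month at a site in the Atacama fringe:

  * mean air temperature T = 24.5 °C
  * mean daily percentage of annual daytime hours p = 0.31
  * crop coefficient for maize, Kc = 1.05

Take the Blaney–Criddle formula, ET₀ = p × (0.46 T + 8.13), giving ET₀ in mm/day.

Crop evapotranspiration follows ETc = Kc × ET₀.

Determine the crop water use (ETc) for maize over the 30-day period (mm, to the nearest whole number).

189 mm

ET₀ = 0.31 × (0.46 × 24.5 + 8.13) = 0.31 × 19.400 = 6.0140 mm/d
ETc = Kc × ET₀ = 1.05 × 6.0140 = 6.3147 mm/d
Over 30 days: 6.3147 × 30 = 189.441 mm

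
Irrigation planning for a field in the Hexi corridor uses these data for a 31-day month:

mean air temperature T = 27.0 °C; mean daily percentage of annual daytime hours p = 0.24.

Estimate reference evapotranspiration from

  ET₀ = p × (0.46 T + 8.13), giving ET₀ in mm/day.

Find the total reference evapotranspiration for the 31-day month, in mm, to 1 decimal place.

ET₀ = 0.24 × (0.46 × 27.0 + 8.13) = 0.24 × 20.550 = 4.9320 mm/d
Monthly total = 4.9320 × 31 = 152.892 mm

152.9 mm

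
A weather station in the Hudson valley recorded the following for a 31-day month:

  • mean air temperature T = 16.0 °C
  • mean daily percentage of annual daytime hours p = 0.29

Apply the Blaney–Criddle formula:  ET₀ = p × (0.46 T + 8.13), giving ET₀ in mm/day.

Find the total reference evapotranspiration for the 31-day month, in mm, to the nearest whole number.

ET₀ = 0.29 × (0.46 × 16.0 + 8.13) = 0.29 × 15.490 = 4.4921 mm/d
Monthly total = 4.4921 × 31 = 139.255 mm

139 mm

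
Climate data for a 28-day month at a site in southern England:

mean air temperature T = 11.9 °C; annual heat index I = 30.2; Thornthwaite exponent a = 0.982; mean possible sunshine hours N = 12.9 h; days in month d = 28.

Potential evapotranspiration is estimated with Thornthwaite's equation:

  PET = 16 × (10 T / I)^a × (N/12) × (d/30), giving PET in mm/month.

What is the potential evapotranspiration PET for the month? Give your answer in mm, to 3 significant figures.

10T/I = 10 × 11.9 / 30.2 = 3.9404
(10T/I)^a = 3.9404^0.982 = 3.8443
Uncorrected PET = 16 × 3.8443 = 61.509 mm
Correction = (N/12)(d/30) = (12.9/12)(28/30) = 1.0033
PET = 61.509 × 1.0033 = 61.712 mm/month

61.7 mm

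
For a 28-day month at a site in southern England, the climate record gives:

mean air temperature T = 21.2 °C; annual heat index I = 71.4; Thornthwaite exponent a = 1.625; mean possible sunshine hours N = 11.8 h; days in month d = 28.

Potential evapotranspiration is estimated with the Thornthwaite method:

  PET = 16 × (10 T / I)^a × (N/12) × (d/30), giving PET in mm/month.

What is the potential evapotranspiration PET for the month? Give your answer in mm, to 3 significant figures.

86.1 mm

10T/I = 10 × 21.2 / 71.4 = 2.9692
(10T/I)^a = 2.9692^1.625 = 5.8619
Uncorrected PET = 16 × 5.8619 = 93.790 mm
Correction = (N/12)(d/30) = (11.8/12)(28/30) = 0.9178
PET = 93.790 × 0.9178 = 86.080 mm/month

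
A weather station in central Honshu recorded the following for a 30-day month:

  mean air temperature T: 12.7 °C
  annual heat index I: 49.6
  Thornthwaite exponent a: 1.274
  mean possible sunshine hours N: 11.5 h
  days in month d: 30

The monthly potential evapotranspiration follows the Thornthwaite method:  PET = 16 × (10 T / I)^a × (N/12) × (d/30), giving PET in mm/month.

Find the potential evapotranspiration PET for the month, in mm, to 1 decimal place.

50.8 mm

10T/I = 10 × 12.7 / 49.6 = 2.5605
(10T/I)^a = 2.5605^1.274 = 3.3129
Uncorrected PET = 16 × 3.3129 = 53.006 mm
Correction = (N/12)(d/30) = (11.5/12)(30/30) = 0.9583
PET = 53.006 × 0.9583 = 50.796 mm/month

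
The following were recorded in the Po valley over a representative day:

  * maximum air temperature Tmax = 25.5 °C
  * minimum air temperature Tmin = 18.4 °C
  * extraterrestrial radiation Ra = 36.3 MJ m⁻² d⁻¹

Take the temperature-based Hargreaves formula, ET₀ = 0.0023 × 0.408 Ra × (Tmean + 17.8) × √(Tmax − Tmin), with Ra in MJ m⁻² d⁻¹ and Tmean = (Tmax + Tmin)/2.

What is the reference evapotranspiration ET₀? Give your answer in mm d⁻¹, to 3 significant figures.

3.61 mm d⁻¹

Tmean = (25.5 + 18.4)/2 = 21.95 °C
0.408 Ra = 0.408 × 36.3 = 14.8104 mm/d equivalent
ET₀ = 0.0023 × 14.8104 × (21.95 + 17.8) × √7.1 = 0.0023 × 14.8104 × 39.75 × 2.6646 = 3.6080 mm/d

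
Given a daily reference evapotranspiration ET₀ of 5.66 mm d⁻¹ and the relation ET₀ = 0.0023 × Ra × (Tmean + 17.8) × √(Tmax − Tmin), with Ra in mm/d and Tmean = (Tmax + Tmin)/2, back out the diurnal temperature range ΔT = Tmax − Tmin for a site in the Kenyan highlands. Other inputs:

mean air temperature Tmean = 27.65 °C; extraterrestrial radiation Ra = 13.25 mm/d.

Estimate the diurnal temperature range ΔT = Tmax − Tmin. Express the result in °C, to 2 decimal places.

16.70 °C

√ΔT = ET₀ / [0.0023 × Ra × (Tmean+17.8)] = 5.66 / (0.0023 × 13.25 × 45.45) = 4.0864
ΔT = 4.0864² = 16.699 °C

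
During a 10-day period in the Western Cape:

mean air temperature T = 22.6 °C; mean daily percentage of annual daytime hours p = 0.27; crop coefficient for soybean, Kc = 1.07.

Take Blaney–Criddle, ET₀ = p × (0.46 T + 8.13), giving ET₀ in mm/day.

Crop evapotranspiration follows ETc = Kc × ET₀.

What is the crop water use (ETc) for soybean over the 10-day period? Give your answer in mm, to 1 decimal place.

53.5 mm

ET₀ = 0.27 × (0.46 × 22.6 + 8.13) = 0.27 × 18.526 = 5.0020 mm/d
ETc = Kc × ET₀ = 1.07 × 5.0020 = 5.3521 mm/d
Over 10 days: 5.3521 × 10 = 53.521 mm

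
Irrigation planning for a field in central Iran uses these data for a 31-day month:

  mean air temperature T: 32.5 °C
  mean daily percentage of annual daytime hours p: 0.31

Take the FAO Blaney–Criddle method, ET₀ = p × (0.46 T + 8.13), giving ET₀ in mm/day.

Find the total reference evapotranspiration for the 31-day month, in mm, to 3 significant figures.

ET₀ = 0.31 × (0.46 × 32.5 + 8.13) = 0.31 × 23.080 = 7.1548 mm/d
Monthly total = 7.1548 × 31 = 221.799 mm

222 mm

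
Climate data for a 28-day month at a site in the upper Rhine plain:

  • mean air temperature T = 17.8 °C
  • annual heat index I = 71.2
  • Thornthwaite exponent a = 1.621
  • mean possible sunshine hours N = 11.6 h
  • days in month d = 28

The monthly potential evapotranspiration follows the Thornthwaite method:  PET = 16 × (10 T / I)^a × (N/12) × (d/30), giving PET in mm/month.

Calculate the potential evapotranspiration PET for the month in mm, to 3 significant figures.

63.8 mm

10T/I = 10 × 17.8 / 71.2 = 2.5000
(10T/I)^a = 2.5000^1.621 = 4.4163
Uncorrected PET = 16 × 4.4163 = 70.661 mm
Correction = (N/12)(d/30) = (11.6/12)(28/30) = 0.9022
PET = 70.661 × 0.9022 = 63.750 mm/month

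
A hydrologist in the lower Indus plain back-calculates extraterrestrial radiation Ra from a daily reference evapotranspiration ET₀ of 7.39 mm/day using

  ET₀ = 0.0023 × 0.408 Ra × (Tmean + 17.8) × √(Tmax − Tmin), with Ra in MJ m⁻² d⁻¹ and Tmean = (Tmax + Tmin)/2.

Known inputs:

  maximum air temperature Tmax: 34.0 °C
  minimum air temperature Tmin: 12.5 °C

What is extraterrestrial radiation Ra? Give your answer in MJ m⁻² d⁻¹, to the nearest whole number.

41 MJ m⁻² d⁻¹

Tmean = (34.0+12.5)/2 = 23.25 °C; ΔT = 21.5
Ra = ET₀ / [0.0023 × 0.408 × (Tmean+17.8) × √ΔT]
   = 7.39 / (0.0023 × 0.408 × 41.05 × 4.6368) = 41.374 MJ m⁻² d⁻¹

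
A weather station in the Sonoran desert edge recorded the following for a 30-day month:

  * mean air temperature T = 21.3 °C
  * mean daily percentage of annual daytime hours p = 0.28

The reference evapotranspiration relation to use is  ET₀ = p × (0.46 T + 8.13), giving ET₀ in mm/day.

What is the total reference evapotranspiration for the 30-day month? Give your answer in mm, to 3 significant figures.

ET₀ = 0.28 × (0.46 × 21.3 + 8.13) = 0.28 × 17.928 = 5.0198 mm/d
Monthly total = 5.0198 × 30 = 150.594 mm

151 mm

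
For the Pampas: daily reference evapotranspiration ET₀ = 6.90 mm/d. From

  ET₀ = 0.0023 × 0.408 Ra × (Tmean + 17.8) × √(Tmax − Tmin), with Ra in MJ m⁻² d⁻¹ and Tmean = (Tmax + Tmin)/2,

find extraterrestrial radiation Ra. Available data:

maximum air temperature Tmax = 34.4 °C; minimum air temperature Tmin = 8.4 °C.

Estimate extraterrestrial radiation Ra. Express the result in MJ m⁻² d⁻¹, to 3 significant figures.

Tmean = (34.4+8.4)/2 = 21.40 °C; ΔT = 26.0
Ra = ET₀ / [0.0023 × 0.408 × (Tmean+17.8) × √ΔT]
   = 6.90 / (0.0023 × 0.408 × 39.20 × 5.0990) = 36.787 MJ m⁻² d⁻¹

36.8 MJ m⁻² d⁻¹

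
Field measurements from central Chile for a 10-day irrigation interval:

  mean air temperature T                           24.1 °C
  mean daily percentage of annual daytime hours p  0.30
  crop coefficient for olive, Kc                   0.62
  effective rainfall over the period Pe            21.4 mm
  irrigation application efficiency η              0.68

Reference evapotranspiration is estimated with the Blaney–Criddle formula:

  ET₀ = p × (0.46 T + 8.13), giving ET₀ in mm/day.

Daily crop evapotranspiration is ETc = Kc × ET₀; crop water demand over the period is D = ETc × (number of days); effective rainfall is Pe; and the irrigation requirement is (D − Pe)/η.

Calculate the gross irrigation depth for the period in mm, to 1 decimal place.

21.1 mm

ET₀ = 0.30 × (0.46 × 24.1 + 8.13) = 0.30 × 19.216 = 5.7648 mm/d
ETc = Kc × ET₀ = 0.62 × 5.7648 = 3.5742 mm/d
Crop demand D = ETc × 10 d = 3.5742 × 10 = 35.742 mm
D − Pe = 35.742 − 21.4 = 14.342 mm
Gross irrigation = 14.342 / 0.68 = 21.091 mm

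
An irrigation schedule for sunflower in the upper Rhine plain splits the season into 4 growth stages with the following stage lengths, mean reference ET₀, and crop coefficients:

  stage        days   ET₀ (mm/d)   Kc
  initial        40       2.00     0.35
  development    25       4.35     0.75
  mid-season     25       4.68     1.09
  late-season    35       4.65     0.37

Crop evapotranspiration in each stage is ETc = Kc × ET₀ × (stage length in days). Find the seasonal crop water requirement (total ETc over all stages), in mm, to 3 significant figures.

initial: 0.35 × 2.00 × 40 = 28.00 mm
development: 0.75 × 4.35 × 25 = 81.56 mm
mid-season: 1.09 × 4.68 × 25 = 127.53 mm
late-season: 0.37 × 4.65 × 35 = 60.22 mm
Seasonal total = 297.31 mm

297 mm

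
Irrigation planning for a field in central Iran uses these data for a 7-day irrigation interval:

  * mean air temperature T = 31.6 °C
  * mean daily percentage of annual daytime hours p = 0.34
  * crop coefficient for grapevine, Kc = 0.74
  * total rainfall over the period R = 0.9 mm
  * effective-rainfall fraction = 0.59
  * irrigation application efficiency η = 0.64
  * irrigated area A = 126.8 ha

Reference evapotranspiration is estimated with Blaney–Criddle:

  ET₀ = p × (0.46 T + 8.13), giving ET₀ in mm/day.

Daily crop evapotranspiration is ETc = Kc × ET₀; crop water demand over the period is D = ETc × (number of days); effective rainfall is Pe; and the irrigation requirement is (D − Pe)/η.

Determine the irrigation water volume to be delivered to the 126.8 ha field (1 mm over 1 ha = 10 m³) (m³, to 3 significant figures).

78000 m³

ET₀ = 0.34 × (0.46 × 31.6 + 8.13) = 0.34 × 22.666 = 7.7064 mm/d
ETc = Kc × ET₀ = 0.74 × 7.7064 = 5.7027 mm/d
Crop demand D = ETc × 7 d = 5.7027 × 7 = 39.919 mm
Pe = 0.59 × 0.9 = 0.531 mm
D − Pe = 39.919 − 0.531 = 39.388 mm
Gross irrigation = 39.388 / 0.64 = 61.544 mm
Volume = 61.544 mm × 126.8 ha × 10 = 78037.8 m³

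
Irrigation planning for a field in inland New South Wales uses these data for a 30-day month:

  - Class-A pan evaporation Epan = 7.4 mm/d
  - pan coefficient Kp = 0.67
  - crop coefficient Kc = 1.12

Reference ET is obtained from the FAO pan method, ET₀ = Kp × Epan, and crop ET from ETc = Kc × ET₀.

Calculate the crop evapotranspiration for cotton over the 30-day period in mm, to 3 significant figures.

167 mm

ET₀ = 0.67 × 7.4 = 4.9580 mm/d
ETc = Kc × ET₀ = 1.12 × 4.9580 = 5.5530 mm/d
Over 30 days: 5.5530 × 30 = 166.590 mm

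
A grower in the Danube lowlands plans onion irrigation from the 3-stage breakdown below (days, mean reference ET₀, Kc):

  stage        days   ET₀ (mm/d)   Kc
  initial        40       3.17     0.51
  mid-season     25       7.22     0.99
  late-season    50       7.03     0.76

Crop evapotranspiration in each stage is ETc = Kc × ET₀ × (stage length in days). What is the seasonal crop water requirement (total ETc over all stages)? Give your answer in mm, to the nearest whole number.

511 mm

initial: 0.51 × 3.17 × 40 = 64.67 mm
mid-season: 0.99 × 7.22 × 25 = 178.70 mm
late-season: 0.76 × 7.03 × 50 = 267.14 mm
Seasonal total = 510.51 mm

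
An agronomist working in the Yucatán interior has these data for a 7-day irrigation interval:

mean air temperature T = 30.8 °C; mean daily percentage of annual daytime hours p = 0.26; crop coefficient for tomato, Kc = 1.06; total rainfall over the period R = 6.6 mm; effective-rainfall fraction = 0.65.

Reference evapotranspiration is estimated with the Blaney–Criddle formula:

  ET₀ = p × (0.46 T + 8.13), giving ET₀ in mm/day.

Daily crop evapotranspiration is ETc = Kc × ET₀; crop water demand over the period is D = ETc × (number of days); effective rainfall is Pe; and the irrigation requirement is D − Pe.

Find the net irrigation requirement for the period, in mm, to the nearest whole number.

ET₀ = 0.26 × (0.46 × 30.8 + 8.13) = 0.26 × 22.298 = 5.7975 mm/d
ETc = Kc × ET₀ = 1.06 × 5.7975 = 6.1454 mm/d
Crop demand D = ETc × 7 d = 6.1454 × 7 = 43.018 mm
Pe = 0.65 × 6.6 = 4.290 mm
D − Pe = 43.018 − 4.290 = 38.728 mm

39 mm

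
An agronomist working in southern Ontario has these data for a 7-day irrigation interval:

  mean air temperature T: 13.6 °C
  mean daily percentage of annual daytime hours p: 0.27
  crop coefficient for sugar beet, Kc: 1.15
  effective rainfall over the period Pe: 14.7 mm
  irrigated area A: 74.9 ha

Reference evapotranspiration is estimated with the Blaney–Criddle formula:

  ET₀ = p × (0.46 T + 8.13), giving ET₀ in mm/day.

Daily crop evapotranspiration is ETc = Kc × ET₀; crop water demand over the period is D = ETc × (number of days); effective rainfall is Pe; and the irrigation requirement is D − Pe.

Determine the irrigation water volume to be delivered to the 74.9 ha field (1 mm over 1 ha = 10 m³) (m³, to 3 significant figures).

ET₀ = 0.27 × (0.46 × 13.6 + 8.13) = 0.27 × 14.386 = 3.8842 mm/d
ETc = Kc × ET₀ = 1.15 × 3.8842 = 4.4668 mm/d
Crop demand D = ETc × 7 d = 4.4668 × 7 = 31.268 mm
D − Pe = 31.268 − 14.7 = 16.568 mm
Volume = 16.568 mm × 74.9 ha × 10 = 12409.4 m³

12400 m³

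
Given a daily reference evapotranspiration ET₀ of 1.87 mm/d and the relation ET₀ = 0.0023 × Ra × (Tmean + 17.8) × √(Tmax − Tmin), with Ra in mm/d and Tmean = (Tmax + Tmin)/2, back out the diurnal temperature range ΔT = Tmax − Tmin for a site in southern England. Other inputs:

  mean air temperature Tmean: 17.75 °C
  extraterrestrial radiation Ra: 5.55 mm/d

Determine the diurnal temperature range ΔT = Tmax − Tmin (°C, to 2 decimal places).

16.98 °C

√ΔT = ET₀ / [0.0023 × Ra × (Tmean+17.8)] = 1.87 / (0.0023 × 5.55 × 35.55) = 4.1208
ΔT = 4.1208² = 16.981 °C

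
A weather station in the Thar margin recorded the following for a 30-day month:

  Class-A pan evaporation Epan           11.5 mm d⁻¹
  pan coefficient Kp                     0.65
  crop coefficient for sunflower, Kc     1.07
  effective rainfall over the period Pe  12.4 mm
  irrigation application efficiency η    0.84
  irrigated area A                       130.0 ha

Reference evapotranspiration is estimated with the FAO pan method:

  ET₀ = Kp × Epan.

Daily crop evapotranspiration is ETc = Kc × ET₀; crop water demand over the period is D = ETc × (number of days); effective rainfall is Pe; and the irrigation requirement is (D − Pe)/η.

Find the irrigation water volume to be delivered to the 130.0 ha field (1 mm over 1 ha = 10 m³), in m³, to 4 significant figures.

352200 m³

ET₀ = 0.65 × 11.5 = 7.4750 mm/d
ETc = Kc × ET₀ = 1.07 × 7.4750 = 7.9983 mm/d
Crop demand D = ETc × 30 d = 7.9983 × 30 = 239.949 mm
D − Pe = 239.949 − 12.4 = 227.549 mm
Gross irrigation = 227.549 / 0.84 = 270.892 mm
Volume = 270.892 mm × 130.0 ha × 10 = 352159.6 m³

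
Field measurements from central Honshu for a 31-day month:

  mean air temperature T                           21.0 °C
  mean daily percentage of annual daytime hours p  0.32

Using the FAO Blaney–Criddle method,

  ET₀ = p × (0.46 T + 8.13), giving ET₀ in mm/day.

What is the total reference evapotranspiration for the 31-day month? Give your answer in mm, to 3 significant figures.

ET₀ = 0.32 × (0.46 × 21.0 + 8.13) = 0.32 × 17.790 = 5.6928 mm/d
Monthly total = 5.6928 × 31 = 176.477 mm

176 mm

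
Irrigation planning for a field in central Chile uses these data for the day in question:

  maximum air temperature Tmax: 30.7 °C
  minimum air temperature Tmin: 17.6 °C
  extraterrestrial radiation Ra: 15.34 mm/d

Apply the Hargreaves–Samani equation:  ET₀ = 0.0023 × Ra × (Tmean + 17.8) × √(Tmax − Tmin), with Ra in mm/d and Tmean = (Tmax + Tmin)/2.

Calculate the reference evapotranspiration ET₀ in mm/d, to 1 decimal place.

5.4 mm/d

Tmean = (30.7 + 17.6)/2 = 24.15 °C
ET₀ = 0.0023 × 15.34 × (24.15 + 17.8) × √13.1 = 0.0023 × 15.34 × 41.95 × 3.6194 = 5.3570 mm/d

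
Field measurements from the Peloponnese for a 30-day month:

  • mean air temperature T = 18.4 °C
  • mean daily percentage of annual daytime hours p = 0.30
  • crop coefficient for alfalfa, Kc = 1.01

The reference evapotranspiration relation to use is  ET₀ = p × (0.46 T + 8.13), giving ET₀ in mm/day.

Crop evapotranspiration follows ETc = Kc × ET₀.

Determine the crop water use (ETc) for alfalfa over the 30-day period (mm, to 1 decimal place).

150.8 mm

ET₀ = 0.30 × (0.46 × 18.4 + 8.13) = 0.30 × 16.594 = 4.9782 mm/d
ETc = Kc × ET₀ = 1.01 × 4.9782 = 5.0280 mm/d
Over 30 days: 5.0280 × 30 = 150.840 mm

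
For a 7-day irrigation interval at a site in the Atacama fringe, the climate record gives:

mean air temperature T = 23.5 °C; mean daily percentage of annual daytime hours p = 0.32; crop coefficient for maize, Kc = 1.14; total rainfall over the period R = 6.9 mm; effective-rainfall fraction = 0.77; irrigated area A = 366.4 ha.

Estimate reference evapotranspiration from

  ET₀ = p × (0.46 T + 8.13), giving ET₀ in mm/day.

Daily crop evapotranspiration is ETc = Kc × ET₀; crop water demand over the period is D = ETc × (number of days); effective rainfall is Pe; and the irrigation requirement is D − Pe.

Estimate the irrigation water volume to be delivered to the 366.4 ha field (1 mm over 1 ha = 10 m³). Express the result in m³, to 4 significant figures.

157700 m³

ET₀ = 0.32 × (0.46 × 23.5 + 8.13) = 0.32 × 18.940 = 6.0608 mm/d
ETc = Kc × ET₀ = 1.14 × 6.0608 = 6.9093 mm/d
Crop demand D = ETc × 7 d = 6.9093 × 7 = 48.365 mm
Pe = 0.77 × 6.9 = 5.313 mm
D − Pe = 48.365 − 5.313 = 43.052 mm
Volume = 43.052 mm × 366.4 ha × 10 = 157742.5 m³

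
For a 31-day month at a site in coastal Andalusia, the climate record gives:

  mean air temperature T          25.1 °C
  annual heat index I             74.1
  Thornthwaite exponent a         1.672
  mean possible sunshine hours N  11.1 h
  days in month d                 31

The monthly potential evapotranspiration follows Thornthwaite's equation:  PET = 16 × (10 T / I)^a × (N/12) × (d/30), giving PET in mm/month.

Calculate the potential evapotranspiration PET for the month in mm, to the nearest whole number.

10T/I = 10 × 25.1 / 74.1 = 3.3873
(10T/I)^a = 3.3873^1.672 = 7.6898
Uncorrected PET = 16 × 7.6898 = 123.037 mm
Correction = (N/12)(d/30) = (11.1/12)(31/30) = 0.9558
PET = 123.037 × 0.9558 = 117.599 mm/month

118 mm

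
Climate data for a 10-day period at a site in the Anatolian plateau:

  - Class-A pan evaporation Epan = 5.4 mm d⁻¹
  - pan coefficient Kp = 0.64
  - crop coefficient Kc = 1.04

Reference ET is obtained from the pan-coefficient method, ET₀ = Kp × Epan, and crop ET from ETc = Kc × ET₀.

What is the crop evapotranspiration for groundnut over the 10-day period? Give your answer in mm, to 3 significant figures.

35.9 mm

ET₀ = 0.64 × 5.4 = 3.4560 mm/d
ETc = Kc × ET₀ = 1.04 × 3.4560 = 3.5942 mm/d
Over 10 days: 3.5942 × 10 = 35.942 mm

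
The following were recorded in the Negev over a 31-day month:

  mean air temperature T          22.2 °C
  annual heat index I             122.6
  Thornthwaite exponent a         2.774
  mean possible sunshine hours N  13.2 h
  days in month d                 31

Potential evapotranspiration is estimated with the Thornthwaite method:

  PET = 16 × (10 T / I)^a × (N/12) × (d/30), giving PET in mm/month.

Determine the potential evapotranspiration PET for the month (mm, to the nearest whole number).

94 mm

10T/I = 10 × 22.2 / 122.6 = 1.8108
(10T/I)^a = 1.8108^2.774 = 5.1920
Uncorrected PET = 16 × 5.1920 = 83.072 mm
Correction = (N/12)(d/30) = (13.2/12)(31/30) = 1.1367
PET = 83.072 × 1.1367 = 94.428 mm/month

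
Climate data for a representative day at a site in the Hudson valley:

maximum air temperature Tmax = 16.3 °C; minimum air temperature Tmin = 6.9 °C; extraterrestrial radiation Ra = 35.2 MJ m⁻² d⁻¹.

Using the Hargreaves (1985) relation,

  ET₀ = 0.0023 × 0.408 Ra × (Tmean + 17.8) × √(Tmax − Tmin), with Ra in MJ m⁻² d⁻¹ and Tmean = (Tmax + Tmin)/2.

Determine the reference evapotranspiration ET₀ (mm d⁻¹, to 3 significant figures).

2.98 mm d⁻¹

Tmean = (16.3 + 6.9)/2 = 11.60 °C
0.408 Ra = 0.408 × 35.2 = 14.3616 mm/d equivalent
ET₀ = 0.0023 × 14.3616 × (11.60 + 17.8) × √9.4 = 0.0023 × 14.3616 × 29.40 × 3.0659 = 2.9774 mm/d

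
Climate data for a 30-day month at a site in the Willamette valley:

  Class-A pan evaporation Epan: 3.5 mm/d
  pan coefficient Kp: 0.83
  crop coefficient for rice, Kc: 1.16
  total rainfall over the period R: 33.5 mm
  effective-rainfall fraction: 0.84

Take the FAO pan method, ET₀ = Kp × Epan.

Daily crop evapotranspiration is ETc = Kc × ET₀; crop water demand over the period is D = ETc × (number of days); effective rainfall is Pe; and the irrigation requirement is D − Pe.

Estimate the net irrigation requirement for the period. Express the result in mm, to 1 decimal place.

73.0 mm

ET₀ = 0.83 × 3.5 = 2.9050 mm/d
ETc = Kc × ET₀ = 1.16 × 2.9050 = 3.3698 mm/d
Crop demand D = ETc × 30 d = 3.3698 × 30 = 101.094 mm
Pe = 0.84 × 33.5 = 28.140 mm
D − Pe = 101.094 − 28.140 = 72.954 mm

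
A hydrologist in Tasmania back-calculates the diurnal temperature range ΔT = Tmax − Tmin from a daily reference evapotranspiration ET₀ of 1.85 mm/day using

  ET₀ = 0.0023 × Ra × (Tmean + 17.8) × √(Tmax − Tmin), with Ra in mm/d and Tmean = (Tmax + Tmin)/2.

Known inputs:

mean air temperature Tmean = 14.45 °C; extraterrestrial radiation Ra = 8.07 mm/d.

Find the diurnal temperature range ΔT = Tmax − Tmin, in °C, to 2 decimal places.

9.55 °C

√ΔT = ET₀ / [0.0023 × Ra × (Tmean+17.8)] = 1.85 / (0.0023 × 8.07 × 32.25) = 3.0906
ΔT = 3.0906² = 9.552 °C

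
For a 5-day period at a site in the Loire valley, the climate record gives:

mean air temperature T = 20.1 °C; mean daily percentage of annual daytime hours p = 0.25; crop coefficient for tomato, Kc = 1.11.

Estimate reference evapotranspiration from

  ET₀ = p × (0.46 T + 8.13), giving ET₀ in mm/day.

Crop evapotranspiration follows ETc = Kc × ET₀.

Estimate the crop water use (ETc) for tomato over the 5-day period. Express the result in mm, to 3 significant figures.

24.1 mm

ET₀ = 0.25 × (0.46 × 20.1 + 8.13) = 0.25 × 17.376 = 4.3440 mm/d
ETc = Kc × ET₀ = 1.11 × 4.3440 = 4.8218 mm/d
Over 5 days: 4.8218 × 5 = 24.109 mm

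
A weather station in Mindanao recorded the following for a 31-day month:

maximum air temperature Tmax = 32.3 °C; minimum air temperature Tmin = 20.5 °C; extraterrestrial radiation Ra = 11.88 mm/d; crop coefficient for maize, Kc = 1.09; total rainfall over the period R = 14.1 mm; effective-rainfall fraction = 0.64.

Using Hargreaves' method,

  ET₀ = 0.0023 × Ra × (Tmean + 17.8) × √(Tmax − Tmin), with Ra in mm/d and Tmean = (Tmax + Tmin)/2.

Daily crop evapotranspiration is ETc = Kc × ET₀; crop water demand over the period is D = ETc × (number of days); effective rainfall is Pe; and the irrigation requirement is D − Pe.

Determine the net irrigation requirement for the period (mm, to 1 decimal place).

Tmean = (32.3 + 20.5)/2 = 26.40 °C
ET₀ = 0.0023 × 11.88 × (26.40 + 17.8) × √11.8 = 0.0023 × 11.88 × 44.20 × 3.4351 = 4.1486 mm/d
ETc = Kc × ET₀ = 1.09 × 4.1486 = 4.5220 mm/d
Crop demand D = ETc × 31 d = 4.5220 × 31 = 140.182 mm
Pe = 0.64 × 14.1 = 9.024 mm
D − Pe = 140.182 − 9.024 = 131.158 mm

131.2 mm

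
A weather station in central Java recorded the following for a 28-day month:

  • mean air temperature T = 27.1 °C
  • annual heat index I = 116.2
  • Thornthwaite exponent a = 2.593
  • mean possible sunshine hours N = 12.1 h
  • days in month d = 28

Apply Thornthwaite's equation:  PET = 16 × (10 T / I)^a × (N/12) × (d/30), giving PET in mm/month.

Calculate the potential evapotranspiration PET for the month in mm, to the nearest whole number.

135 mm

10T/I = 10 × 27.1 / 116.2 = 2.3322
(10T/I)^a = 2.3322^2.593 = 8.9870
Uncorrected PET = 16 × 8.9870 = 143.792 mm
Correction = (N/12)(d/30) = (12.1/12)(28/30) = 0.9411
PET = 143.792 × 0.9411 = 135.323 mm/month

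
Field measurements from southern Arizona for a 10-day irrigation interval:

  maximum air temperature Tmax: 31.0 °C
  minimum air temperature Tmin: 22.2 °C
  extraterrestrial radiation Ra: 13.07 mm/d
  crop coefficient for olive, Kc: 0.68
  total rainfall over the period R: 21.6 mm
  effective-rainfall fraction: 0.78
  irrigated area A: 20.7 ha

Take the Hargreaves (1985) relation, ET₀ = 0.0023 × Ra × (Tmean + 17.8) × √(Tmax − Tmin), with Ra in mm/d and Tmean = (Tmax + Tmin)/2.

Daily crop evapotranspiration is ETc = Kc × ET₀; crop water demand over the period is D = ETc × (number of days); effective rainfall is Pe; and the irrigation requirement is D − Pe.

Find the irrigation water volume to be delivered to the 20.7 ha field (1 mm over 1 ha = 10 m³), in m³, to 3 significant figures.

2090 m³

Tmean = (31.0 + 22.2)/2 = 26.60 °C
ET₀ = 0.0023 × 13.07 × (26.60 + 17.8) × √8.8 = 0.0023 × 13.07 × 44.40 × 2.9665 = 3.9594 mm/d
ETc = Kc × ET₀ = 0.68 × 3.9594 = 2.6924 mm/d
Crop demand D = ETc × 10 d = 2.6924 × 10 = 26.924 mm
Pe = 0.78 × 21.6 = 16.848 mm
D − Pe = 26.924 − 16.848 = 10.076 mm
Volume = 10.076 mm × 20.7 ha × 10 = 2085.7 m³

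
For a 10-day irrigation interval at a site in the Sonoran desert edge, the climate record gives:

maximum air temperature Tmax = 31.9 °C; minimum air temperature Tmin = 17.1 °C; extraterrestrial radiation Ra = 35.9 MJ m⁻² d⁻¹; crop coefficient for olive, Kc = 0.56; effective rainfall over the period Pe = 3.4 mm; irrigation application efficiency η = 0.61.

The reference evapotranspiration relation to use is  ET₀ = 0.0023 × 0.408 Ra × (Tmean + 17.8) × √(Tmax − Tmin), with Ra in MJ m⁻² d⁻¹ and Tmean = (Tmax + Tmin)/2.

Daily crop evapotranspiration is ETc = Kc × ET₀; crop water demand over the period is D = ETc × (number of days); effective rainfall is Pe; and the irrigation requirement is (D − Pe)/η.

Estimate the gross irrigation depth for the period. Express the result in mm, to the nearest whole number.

Tmean = (31.9 + 17.1)/2 = 24.50 °C
0.408 Ra = 0.408 × 35.9 = 14.6472 mm/d equivalent
ET₀ = 0.0023 × 14.6472 × (24.50 + 17.8) × √14.8 = 0.0023 × 14.6472 × 42.30 × 3.8471 = 5.4822 mm/d
ETc = Kc × ET₀ = 0.56 × 5.4822 = 3.0700 mm/d
Crop demand D = ETc × 10 d = 3.0700 × 10 = 30.700 mm
D − Pe = 30.700 − 3.4 = 27.300 mm
Gross irrigation = 27.300 / 0.61 = 44.754 mm

45 mm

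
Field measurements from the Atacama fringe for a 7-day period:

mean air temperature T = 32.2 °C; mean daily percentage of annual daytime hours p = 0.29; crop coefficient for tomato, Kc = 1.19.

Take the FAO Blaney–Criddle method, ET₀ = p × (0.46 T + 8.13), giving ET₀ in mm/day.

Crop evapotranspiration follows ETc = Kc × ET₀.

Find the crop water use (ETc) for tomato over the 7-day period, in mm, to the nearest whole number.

55 mm

ET₀ = 0.29 × (0.46 × 32.2 + 8.13) = 0.29 × 22.942 = 6.6532 mm/d
ETc = Kc × ET₀ = 1.19 × 6.6532 = 7.9173 mm/d
Over 7 days: 7.9173 × 7 = 55.421 mm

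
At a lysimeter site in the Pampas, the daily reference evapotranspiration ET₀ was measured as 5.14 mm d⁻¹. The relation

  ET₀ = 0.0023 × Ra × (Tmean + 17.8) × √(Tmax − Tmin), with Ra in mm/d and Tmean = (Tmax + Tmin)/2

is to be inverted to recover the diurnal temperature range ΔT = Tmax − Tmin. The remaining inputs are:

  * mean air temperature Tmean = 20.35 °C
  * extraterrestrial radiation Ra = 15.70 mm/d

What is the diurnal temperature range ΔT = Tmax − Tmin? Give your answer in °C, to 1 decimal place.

√ΔT = ET₀ / [0.0023 × Ra × (Tmean+17.8)] = 5.14 / (0.0023 × 15.70 × 38.15) = 3.7311
ΔT = 3.7311² = 13.921 °C

13.9 °C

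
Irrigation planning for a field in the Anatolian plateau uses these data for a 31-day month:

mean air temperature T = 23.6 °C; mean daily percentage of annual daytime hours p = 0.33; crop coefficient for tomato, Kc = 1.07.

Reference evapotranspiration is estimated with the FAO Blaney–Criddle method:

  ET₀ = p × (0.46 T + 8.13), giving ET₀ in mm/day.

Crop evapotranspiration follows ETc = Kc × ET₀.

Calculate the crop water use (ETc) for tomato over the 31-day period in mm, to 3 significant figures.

ET₀ = 0.33 × (0.46 × 23.6 + 8.13) = 0.33 × 18.986 = 6.2654 mm/d
ETc = Kc × ET₀ = 1.07 × 6.2654 = 6.7040 mm/d
Over 31 days: 6.7040 × 31 = 207.824 mm

208 mm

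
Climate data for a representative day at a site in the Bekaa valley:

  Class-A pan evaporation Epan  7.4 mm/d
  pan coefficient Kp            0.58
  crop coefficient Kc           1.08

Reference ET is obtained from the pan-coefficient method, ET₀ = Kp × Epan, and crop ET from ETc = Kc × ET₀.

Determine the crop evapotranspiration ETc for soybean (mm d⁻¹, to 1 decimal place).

4.6 mm d⁻¹

ET₀ = 0.58 × 7.4 = 4.2920 mm/d
ETc = Kc × ET₀ = 1.08 × 4.2920 = 4.6354 mm/d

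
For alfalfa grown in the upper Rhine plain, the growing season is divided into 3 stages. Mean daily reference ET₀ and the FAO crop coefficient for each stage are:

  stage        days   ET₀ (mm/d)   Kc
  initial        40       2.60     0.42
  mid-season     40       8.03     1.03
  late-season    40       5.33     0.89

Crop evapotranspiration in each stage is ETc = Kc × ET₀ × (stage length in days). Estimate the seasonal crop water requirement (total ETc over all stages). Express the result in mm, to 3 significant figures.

initial: 0.42 × 2.60 × 40 = 43.68 mm
mid-season: 1.03 × 8.03 × 40 = 330.84 mm
late-season: 0.89 × 5.33 × 40 = 189.75 mm
Seasonal total = 564.27 mm

564 mm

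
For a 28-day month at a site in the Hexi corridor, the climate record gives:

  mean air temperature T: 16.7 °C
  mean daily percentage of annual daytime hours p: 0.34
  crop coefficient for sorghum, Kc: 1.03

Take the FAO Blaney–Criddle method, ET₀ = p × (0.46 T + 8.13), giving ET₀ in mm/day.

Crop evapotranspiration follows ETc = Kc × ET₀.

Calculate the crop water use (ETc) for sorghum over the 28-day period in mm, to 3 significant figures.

ET₀ = 0.34 × (0.46 × 16.7 + 8.13) = 0.34 × 15.812 = 5.3761 mm/d
ETc = Kc × ET₀ = 1.03 × 5.3761 = 5.5374 mm/d
Over 28 days: 5.5374 × 28 = 155.047 mm

155 mm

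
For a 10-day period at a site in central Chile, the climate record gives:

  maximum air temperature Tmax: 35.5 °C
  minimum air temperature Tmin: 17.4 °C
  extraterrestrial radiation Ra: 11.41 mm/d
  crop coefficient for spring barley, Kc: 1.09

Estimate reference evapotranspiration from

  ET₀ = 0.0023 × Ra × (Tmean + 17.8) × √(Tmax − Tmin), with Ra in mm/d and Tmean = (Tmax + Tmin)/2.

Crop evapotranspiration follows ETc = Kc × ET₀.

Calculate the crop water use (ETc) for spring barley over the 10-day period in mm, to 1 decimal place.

53.9 mm

Tmean = (35.5 + 17.4)/2 = 26.45 °C
ET₀ = 0.0023 × 11.41 × (26.45 + 17.8) × √18.1 = 0.0023 × 11.41 × 44.25 × 4.2544 = 4.9404 mm/d
ETc = Kc × ET₀ = 1.09 × 4.9404 = 5.3850 mm/d
Over 10 days: 5.3850 × 10 = 53.850 mm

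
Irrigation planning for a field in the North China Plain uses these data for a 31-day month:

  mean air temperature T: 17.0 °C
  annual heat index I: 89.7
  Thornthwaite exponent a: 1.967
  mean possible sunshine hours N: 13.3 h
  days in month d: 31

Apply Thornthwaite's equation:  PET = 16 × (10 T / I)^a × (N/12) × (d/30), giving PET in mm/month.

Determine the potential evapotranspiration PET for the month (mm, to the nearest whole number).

10T/I = 10 × 17.0 / 89.7 = 1.8952
(10T/I)^a = 1.8952^1.967 = 3.5168
Uncorrected PET = 16 × 3.5168 = 56.269 mm
Correction = (N/12)(d/30) = (13.3/12)(31/30) = 1.1453
PET = 56.269 × 1.1453 = 64.445 mm/month

64 mm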